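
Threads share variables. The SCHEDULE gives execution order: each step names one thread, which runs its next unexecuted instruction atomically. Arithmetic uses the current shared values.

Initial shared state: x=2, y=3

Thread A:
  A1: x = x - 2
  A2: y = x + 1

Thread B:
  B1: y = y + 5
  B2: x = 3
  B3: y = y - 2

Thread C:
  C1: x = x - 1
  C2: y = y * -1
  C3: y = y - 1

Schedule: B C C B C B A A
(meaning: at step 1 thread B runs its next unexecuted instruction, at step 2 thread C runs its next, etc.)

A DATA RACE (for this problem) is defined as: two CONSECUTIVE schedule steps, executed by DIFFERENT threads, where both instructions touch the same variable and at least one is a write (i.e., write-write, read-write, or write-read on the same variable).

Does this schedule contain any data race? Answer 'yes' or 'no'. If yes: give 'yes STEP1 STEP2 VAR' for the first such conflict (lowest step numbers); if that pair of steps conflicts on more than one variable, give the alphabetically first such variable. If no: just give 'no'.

Steps 1,2: B(r=y,w=y) vs C(r=x,w=x). No conflict.
Steps 2,3: same thread (C). No race.
Steps 3,4: C(r=y,w=y) vs B(r=-,w=x). No conflict.
Steps 4,5: B(r=-,w=x) vs C(r=y,w=y). No conflict.
Steps 5,6: C(y = y - 1) vs B(y = y - 2). RACE on y (W-W).
Steps 6,7: B(r=y,w=y) vs A(r=x,w=x). No conflict.
Steps 7,8: same thread (A). No race.
First conflict at steps 5,6.

Answer: yes 5 6 y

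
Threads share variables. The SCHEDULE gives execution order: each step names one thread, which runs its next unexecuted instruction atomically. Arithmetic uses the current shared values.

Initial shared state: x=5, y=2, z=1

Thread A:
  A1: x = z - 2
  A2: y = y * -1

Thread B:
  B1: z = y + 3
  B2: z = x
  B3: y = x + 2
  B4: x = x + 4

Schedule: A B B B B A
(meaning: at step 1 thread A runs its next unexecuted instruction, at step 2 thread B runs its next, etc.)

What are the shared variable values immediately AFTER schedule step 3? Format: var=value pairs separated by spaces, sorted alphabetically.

Step 1: thread A executes A1 (x = z - 2). Shared: x=-1 y=2 z=1. PCs: A@1 B@0
Step 2: thread B executes B1 (z = y + 3). Shared: x=-1 y=2 z=5. PCs: A@1 B@1
Step 3: thread B executes B2 (z = x). Shared: x=-1 y=2 z=-1. PCs: A@1 B@2

Answer: x=-1 y=2 z=-1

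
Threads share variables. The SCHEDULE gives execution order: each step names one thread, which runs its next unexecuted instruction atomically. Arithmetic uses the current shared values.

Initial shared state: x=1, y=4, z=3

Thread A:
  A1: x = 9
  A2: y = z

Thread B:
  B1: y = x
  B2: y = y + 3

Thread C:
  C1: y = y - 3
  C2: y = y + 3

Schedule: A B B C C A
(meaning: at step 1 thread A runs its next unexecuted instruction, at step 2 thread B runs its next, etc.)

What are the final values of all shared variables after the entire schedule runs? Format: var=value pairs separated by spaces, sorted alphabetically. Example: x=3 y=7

Answer: x=9 y=3 z=3

Derivation:
Step 1: thread A executes A1 (x = 9). Shared: x=9 y=4 z=3. PCs: A@1 B@0 C@0
Step 2: thread B executes B1 (y = x). Shared: x=9 y=9 z=3. PCs: A@1 B@1 C@0
Step 3: thread B executes B2 (y = y + 3). Shared: x=9 y=12 z=3. PCs: A@1 B@2 C@0
Step 4: thread C executes C1 (y = y - 3). Shared: x=9 y=9 z=3. PCs: A@1 B@2 C@1
Step 5: thread C executes C2 (y = y + 3). Shared: x=9 y=12 z=3. PCs: A@1 B@2 C@2
Step 6: thread A executes A2 (y = z). Shared: x=9 y=3 z=3. PCs: A@2 B@2 C@2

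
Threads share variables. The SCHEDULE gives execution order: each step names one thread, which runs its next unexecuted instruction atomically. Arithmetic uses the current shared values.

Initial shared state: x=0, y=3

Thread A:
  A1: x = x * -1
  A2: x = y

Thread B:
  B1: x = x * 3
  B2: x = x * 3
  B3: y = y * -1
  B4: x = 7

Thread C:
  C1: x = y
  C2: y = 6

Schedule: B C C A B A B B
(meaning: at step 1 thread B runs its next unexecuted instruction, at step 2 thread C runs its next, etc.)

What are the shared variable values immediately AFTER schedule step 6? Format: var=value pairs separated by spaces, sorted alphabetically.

Answer: x=6 y=6

Derivation:
Step 1: thread B executes B1 (x = x * 3). Shared: x=0 y=3. PCs: A@0 B@1 C@0
Step 2: thread C executes C1 (x = y). Shared: x=3 y=3. PCs: A@0 B@1 C@1
Step 3: thread C executes C2 (y = 6). Shared: x=3 y=6. PCs: A@0 B@1 C@2
Step 4: thread A executes A1 (x = x * -1). Shared: x=-3 y=6. PCs: A@1 B@1 C@2
Step 5: thread B executes B2 (x = x * 3). Shared: x=-9 y=6. PCs: A@1 B@2 C@2
Step 6: thread A executes A2 (x = y). Shared: x=6 y=6. PCs: A@2 B@2 C@2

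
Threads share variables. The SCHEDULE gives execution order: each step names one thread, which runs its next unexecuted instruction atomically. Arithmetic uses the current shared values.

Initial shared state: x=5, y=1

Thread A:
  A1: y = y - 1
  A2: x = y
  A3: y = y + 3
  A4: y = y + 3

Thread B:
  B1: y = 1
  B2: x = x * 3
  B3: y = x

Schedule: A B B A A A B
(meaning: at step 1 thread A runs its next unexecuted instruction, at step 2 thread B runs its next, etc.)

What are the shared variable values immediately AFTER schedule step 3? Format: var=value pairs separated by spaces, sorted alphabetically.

Step 1: thread A executes A1 (y = y - 1). Shared: x=5 y=0. PCs: A@1 B@0
Step 2: thread B executes B1 (y = 1). Shared: x=5 y=1. PCs: A@1 B@1
Step 3: thread B executes B2 (x = x * 3). Shared: x=15 y=1. PCs: A@1 B@2

Answer: x=15 y=1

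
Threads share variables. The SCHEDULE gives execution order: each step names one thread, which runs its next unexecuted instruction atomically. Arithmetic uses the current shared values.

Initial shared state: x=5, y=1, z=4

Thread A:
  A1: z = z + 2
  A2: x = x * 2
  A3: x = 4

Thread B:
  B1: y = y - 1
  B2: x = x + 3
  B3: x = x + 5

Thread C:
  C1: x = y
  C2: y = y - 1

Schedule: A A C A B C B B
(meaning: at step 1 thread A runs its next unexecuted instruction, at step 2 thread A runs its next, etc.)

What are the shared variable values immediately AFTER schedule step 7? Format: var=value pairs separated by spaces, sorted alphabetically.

Answer: x=7 y=-1 z=6

Derivation:
Step 1: thread A executes A1 (z = z + 2). Shared: x=5 y=1 z=6. PCs: A@1 B@0 C@0
Step 2: thread A executes A2 (x = x * 2). Shared: x=10 y=1 z=6. PCs: A@2 B@0 C@0
Step 3: thread C executes C1 (x = y). Shared: x=1 y=1 z=6. PCs: A@2 B@0 C@1
Step 4: thread A executes A3 (x = 4). Shared: x=4 y=1 z=6. PCs: A@3 B@0 C@1
Step 5: thread B executes B1 (y = y - 1). Shared: x=4 y=0 z=6. PCs: A@3 B@1 C@1
Step 6: thread C executes C2 (y = y - 1). Shared: x=4 y=-1 z=6. PCs: A@3 B@1 C@2
Step 7: thread B executes B2 (x = x + 3). Shared: x=7 y=-1 z=6. PCs: A@3 B@2 C@2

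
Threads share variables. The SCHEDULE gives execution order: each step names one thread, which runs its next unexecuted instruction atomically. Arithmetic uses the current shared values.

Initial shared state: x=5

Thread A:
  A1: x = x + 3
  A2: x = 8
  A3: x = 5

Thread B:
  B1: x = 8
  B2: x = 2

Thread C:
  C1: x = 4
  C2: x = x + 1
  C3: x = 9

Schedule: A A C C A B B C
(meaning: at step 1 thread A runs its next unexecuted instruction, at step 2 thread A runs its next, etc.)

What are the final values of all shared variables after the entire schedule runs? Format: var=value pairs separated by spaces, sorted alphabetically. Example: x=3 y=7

Step 1: thread A executes A1 (x = x + 3). Shared: x=8. PCs: A@1 B@0 C@0
Step 2: thread A executes A2 (x = 8). Shared: x=8. PCs: A@2 B@0 C@0
Step 3: thread C executes C1 (x = 4). Shared: x=4. PCs: A@2 B@0 C@1
Step 4: thread C executes C2 (x = x + 1). Shared: x=5. PCs: A@2 B@0 C@2
Step 5: thread A executes A3 (x = 5). Shared: x=5. PCs: A@3 B@0 C@2
Step 6: thread B executes B1 (x = 8). Shared: x=8. PCs: A@3 B@1 C@2
Step 7: thread B executes B2 (x = 2). Shared: x=2. PCs: A@3 B@2 C@2
Step 8: thread C executes C3 (x = 9). Shared: x=9. PCs: A@3 B@2 C@3

Answer: x=9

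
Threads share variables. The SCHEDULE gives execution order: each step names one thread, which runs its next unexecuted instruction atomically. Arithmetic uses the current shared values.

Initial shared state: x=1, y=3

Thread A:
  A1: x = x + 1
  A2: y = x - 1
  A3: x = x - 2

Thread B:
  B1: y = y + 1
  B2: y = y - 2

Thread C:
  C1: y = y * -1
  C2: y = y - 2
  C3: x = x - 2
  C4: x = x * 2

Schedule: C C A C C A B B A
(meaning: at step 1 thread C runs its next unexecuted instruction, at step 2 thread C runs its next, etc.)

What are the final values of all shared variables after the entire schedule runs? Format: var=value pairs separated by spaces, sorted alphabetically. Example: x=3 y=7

Step 1: thread C executes C1 (y = y * -1). Shared: x=1 y=-3. PCs: A@0 B@0 C@1
Step 2: thread C executes C2 (y = y - 2). Shared: x=1 y=-5. PCs: A@0 B@0 C@2
Step 3: thread A executes A1 (x = x + 1). Shared: x=2 y=-5. PCs: A@1 B@0 C@2
Step 4: thread C executes C3 (x = x - 2). Shared: x=0 y=-5. PCs: A@1 B@0 C@3
Step 5: thread C executes C4 (x = x * 2). Shared: x=0 y=-5. PCs: A@1 B@0 C@4
Step 6: thread A executes A2 (y = x - 1). Shared: x=0 y=-1. PCs: A@2 B@0 C@4
Step 7: thread B executes B1 (y = y + 1). Shared: x=0 y=0. PCs: A@2 B@1 C@4
Step 8: thread B executes B2 (y = y - 2). Shared: x=0 y=-2. PCs: A@2 B@2 C@4
Step 9: thread A executes A3 (x = x - 2). Shared: x=-2 y=-2. PCs: A@3 B@2 C@4

Answer: x=-2 y=-2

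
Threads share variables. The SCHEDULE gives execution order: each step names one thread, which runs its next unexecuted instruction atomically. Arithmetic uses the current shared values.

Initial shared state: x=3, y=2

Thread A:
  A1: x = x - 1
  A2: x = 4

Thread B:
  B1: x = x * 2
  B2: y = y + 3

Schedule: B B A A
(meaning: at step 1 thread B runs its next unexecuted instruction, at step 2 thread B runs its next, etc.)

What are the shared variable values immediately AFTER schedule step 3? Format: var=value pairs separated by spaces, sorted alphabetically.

Answer: x=5 y=5

Derivation:
Step 1: thread B executes B1 (x = x * 2). Shared: x=6 y=2. PCs: A@0 B@1
Step 2: thread B executes B2 (y = y + 3). Shared: x=6 y=5. PCs: A@0 B@2
Step 3: thread A executes A1 (x = x - 1). Shared: x=5 y=5. PCs: A@1 B@2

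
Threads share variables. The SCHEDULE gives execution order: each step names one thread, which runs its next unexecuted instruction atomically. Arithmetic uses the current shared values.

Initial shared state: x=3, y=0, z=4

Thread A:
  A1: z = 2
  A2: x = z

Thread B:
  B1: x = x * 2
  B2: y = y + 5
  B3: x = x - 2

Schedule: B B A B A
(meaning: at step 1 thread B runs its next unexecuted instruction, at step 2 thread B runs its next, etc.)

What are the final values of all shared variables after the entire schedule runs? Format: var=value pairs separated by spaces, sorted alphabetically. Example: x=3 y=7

Step 1: thread B executes B1 (x = x * 2). Shared: x=6 y=0 z=4. PCs: A@0 B@1
Step 2: thread B executes B2 (y = y + 5). Shared: x=6 y=5 z=4. PCs: A@0 B@2
Step 3: thread A executes A1 (z = 2). Shared: x=6 y=5 z=2. PCs: A@1 B@2
Step 4: thread B executes B3 (x = x - 2). Shared: x=4 y=5 z=2. PCs: A@1 B@3
Step 5: thread A executes A2 (x = z). Shared: x=2 y=5 z=2. PCs: A@2 B@3

Answer: x=2 y=5 z=2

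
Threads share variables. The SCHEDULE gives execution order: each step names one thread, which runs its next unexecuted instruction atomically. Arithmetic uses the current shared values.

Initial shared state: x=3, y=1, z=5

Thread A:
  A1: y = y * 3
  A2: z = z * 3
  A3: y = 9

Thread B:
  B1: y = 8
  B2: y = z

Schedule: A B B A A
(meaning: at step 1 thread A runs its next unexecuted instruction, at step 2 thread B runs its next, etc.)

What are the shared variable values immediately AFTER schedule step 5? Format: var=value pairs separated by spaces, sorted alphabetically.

Step 1: thread A executes A1 (y = y * 3). Shared: x=3 y=3 z=5. PCs: A@1 B@0
Step 2: thread B executes B1 (y = 8). Shared: x=3 y=8 z=5. PCs: A@1 B@1
Step 3: thread B executes B2 (y = z). Shared: x=3 y=5 z=5. PCs: A@1 B@2
Step 4: thread A executes A2 (z = z * 3). Shared: x=3 y=5 z=15. PCs: A@2 B@2
Step 5: thread A executes A3 (y = 9). Shared: x=3 y=9 z=15. PCs: A@3 B@2

Answer: x=3 y=9 z=15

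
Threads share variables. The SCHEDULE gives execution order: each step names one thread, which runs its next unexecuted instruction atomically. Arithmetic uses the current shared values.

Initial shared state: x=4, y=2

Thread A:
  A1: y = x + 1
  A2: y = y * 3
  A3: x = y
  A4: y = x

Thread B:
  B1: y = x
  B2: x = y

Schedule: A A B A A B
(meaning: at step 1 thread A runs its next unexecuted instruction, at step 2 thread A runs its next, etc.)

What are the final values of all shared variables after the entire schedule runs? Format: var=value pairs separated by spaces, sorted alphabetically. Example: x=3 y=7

Answer: x=4 y=4

Derivation:
Step 1: thread A executes A1 (y = x + 1). Shared: x=4 y=5. PCs: A@1 B@0
Step 2: thread A executes A2 (y = y * 3). Shared: x=4 y=15. PCs: A@2 B@0
Step 3: thread B executes B1 (y = x). Shared: x=4 y=4. PCs: A@2 B@1
Step 4: thread A executes A3 (x = y). Shared: x=4 y=4. PCs: A@3 B@1
Step 5: thread A executes A4 (y = x). Shared: x=4 y=4. PCs: A@4 B@1
Step 6: thread B executes B2 (x = y). Shared: x=4 y=4. PCs: A@4 B@2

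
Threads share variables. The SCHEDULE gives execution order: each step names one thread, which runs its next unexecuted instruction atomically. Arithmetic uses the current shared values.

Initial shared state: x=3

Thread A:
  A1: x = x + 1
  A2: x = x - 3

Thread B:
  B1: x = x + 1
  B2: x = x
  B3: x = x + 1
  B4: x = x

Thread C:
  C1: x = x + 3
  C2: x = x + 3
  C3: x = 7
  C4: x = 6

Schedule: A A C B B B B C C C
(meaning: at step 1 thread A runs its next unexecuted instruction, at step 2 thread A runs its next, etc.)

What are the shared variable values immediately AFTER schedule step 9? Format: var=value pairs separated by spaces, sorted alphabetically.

Step 1: thread A executes A1 (x = x + 1). Shared: x=4. PCs: A@1 B@0 C@0
Step 2: thread A executes A2 (x = x - 3). Shared: x=1. PCs: A@2 B@0 C@0
Step 3: thread C executes C1 (x = x + 3). Shared: x=4. PCs: A@2 B@0 C@1
Step 4: thread B executes B1 (x = x + 1). Shared: x=5. PCs: A@2 B@1 C@1
Step 5: thread B executes B2 (x = x). Shared: x=5. PCs: A@2 B@2 C@1
Step 6: thread B executes B3 (x = x + 1). Shared: x=6. PCs: A@2 B@3 C@1
Step 7: thread B executes B4 (x = x). Shared: x=6. PCs: A@2 B@4 C@1
Step 8: thread C executes C2 (x = x + 3). Shared: x=9. PCs: A@2 B@4 C@2
Step 9: thread C executes C3 (x = 7). Shared: x=7. PCs: A@2 B@4 C@3

Answer: x=7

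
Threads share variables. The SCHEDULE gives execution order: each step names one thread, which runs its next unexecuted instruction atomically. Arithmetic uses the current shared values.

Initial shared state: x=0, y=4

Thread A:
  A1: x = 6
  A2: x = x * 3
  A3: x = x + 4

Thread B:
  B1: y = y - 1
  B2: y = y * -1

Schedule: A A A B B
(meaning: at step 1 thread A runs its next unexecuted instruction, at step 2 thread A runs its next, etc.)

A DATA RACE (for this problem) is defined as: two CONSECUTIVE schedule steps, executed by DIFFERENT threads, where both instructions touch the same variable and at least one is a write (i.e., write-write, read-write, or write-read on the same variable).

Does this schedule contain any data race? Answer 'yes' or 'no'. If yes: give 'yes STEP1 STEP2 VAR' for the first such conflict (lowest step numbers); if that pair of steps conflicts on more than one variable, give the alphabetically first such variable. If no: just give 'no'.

Answer: no

Derivation:
Steps 1,2: same thread (A). No race.
Steps 2,3: same thread (A). No race.
Steps 3,4: A(r=x,w=x) vs B(r=y,w=y). No conflict.
Steps 4,5: same thread (B). No race.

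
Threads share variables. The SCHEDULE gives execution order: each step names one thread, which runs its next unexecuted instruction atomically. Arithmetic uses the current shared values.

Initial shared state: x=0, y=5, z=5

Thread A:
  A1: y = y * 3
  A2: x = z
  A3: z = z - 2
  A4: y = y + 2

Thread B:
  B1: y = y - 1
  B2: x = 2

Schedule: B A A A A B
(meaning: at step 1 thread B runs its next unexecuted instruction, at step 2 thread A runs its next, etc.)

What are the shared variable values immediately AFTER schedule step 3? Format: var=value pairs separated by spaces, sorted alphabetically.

Step 1: thread B executes B1 (y = y - 1). Shared: x=0 y=4 z=5. PCs: A@0 B@1
Step 2: thread A executes A1 (y = y * 3). Shared: x=0 y=12 z=5. PCs: A@1 B@1
Step 3: thread A executes A2 (x = z). Shared: x=5 y=12 z=5. PCs: A@2 B@1

Answer: x=5 y=12 z=5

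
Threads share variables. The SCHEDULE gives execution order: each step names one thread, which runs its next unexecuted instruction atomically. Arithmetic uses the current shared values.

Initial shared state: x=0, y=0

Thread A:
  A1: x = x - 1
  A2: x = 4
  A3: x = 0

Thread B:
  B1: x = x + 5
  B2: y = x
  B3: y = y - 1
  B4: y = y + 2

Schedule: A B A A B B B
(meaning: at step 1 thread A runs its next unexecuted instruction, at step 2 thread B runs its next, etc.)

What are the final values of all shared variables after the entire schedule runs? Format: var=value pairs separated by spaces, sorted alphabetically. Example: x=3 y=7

Step 1: thread A executes A1 (x = x - 1). Shared: x=-1 y=0. PCs: A@1 B@0
Step 2: thread B executes B1 (x = x + 5). Shared: x=4 y=0. PCs: A@1 B@1
Step 3: thread A executes A2 (x = 4). Shared: x=4 y=0. PCs: A@2 B@1
Step 4: thread A executes A3 (x = 0). Shared: x=0 y=0. PCs: A@3 B@1
Step 5: thread B executes B2 (y = x). Shared: x=0 y=0. PCs: A@3 B@2
Step 6: thread B executes B3 (y = y - 1). Shared: x=0 y=-1. PCs: A@3 B@3
Step 7: thread B executes B4 (y = y + 2). Shared: x=0 y=1. PCs: A@3 B@4

Answer: x=0 y=1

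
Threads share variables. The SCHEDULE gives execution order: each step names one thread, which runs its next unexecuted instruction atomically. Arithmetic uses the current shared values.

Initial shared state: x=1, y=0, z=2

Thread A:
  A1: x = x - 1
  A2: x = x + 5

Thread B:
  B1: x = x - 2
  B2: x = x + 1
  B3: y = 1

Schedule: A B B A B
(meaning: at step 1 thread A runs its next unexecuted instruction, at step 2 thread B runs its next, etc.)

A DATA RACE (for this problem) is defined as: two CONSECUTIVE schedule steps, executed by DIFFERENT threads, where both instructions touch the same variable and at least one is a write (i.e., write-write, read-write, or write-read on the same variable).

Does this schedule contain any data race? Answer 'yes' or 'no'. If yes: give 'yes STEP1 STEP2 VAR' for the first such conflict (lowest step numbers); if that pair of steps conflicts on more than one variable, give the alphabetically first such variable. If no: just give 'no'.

Steps 1,2: A(x = x - 1) vs B(x = x - 2). RACE on x (W-W).
Steps 2,3: same thread (B). No race.
Steps 3,4: B(x = x + 1) vs A(x = x + 5). RACE on x (W-W).
Steps 4,5: A(r=x,w=x) vs B(r=-,w=y). No conflict.
First conflict at steps 1,2.

Answer: yes 1 2 x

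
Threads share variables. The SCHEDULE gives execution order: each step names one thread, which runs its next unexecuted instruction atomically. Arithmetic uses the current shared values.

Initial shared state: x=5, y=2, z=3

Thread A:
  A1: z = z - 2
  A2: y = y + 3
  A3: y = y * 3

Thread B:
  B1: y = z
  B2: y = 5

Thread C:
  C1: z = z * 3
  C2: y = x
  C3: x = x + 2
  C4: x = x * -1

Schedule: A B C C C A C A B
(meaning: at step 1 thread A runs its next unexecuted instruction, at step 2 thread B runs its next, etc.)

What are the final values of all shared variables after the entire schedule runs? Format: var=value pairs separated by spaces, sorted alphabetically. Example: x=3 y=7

Answer: x=-7 y=5 z=3

Derivation:
Step 1: thread A executes A1 (z = z - 2). Shared: x=5 y=2 z=1. PCs: A@1 B@0 C@0
Step 2: thread B executes B1 (y = z). Shared: x=5 y=1 z=1. PCs: A@1 B@1 C@0
Step 3: thread C executes C1 (z = z * 3). Shared: x=5 y=1 z=3. PCs: A@1 B@1 C@1
Step 4: thread C executes C2 (y = x). Shared: x=5 y=5 z=3. PCs: A@1 B@1 C@2
Step 5: thread C executes C3 (x = x + 2). Shared: x=7 y=5 z=3. PCs: A@1 B@1 C@3
Step 6: thread A executes A2 (y = y + 3). Shared: x=7 y=8 z=3. PCs: A@2 B@1 C@3
Step 7: thread C executes C4 (x = x * -1). Shared: x=-7 y=8 z=3. PCs: A@2 B@1 C@4
Step 8: thread A executes A3 (y = y * 3). Shared: x=-7 y=24 z=3. PCs: A@3 B@1 C@4
Step 9: thread B executes B2 (y = 5). Shared: x=-7 y=5 z=3. PCs: A@3 B@2 C@4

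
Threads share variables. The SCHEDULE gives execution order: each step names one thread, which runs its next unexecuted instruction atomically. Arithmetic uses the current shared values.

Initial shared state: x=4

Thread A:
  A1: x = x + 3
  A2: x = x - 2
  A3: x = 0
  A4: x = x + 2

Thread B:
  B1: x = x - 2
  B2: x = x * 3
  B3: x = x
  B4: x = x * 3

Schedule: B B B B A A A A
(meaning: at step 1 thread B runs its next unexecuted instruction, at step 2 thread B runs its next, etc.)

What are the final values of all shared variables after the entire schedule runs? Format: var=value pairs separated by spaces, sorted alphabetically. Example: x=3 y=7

Answer: x=2

Derivation:
Step 1: thread B executes B1 (x = x - 2). Shared: x=2. PCs: A@0 B@1
Step 2: thread B executes B2 (x = x * 3). Shared: x=6. PCs: A@0 B@2
Step 3: thread B executes B3 (x = x). Shared: x=6. PCs: A@0 B@3
Step 4: thread B executes B4 (x = x * 3). Shared: x=18. PCs: A@0 B@4
Step 5: thread A executes A1 (x = x + 3). Shared: x=21. PCs: A@1 B@4
Step 6: thread A executes A2 (x = x - 2). Shared: x=19. PCs: A@2 B@4
Step 7: thread A executes A3 (x = 0). Shared: x=0. PCs: A@3 B@4
Step 8: thread A executes A4 (x = x + 2). Shared: x=2. PCs: A@4 B@4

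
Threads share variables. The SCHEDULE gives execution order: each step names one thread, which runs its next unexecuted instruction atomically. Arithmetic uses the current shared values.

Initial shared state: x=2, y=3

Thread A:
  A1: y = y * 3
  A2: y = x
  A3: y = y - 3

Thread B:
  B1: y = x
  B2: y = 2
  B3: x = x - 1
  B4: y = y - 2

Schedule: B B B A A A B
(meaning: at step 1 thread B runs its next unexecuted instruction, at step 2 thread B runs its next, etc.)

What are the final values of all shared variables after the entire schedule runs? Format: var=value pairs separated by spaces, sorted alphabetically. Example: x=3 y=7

Answer: x=1 y=-4

Derivation:
Step 1: thread B executes B1 (y = x). Shared: x=2 y=2. PCs: A@0 B@1
Step 2: thread B executes B2 (y = 2). Shared: x=2 y=2. PCs: A@0 B@2
Step 3: thread B executes B3 (x = x - 1). Shared: x=1 y=2. PCs: A@0 B@3
Step 4: thread A executes A1 (y = y * 3). Shared: x=1 y=6. PCs: A@1 B@3
Step 5: thread A executes A2 (y = x). Shared: x=1 y=1. PCs: A@2 B@3
Step 6: thread A executes A3 (y = y - 3). Shared: x=1 y=-2. PCs: A@3 B@3
Step 7: thread B executes B4 (y = y - 2). Shared: x=1 y=-4. PCs: A@3 B@4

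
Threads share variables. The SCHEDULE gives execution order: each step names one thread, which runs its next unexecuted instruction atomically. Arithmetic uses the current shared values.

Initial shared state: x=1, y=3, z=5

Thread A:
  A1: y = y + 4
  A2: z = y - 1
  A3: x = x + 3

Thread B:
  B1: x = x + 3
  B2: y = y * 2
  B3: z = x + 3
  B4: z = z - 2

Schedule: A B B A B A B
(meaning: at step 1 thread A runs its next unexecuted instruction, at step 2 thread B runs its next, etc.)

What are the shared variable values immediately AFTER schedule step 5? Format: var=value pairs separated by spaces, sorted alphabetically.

Step 1: thread A executes A1 (y = y + 4). Shared: x=1 y=7 z=5. PCs: A@1 B@0
Step 2: thread B executes B1 (x = x + 3). Shared: x=4 y=7 z=5. PCs: A@1 B@1
Step 3: thread B executes B2 (y = y * 2). Shared: x=4 y=14 z=5. PCs: A@1 B@2
Step 4: thread A executes A2 (z = y - 1). Shared: x=4 y=14 z=13. PCs: A@2 B@2
Step 5: thread B executes B3 (z = x + 3). Shared: x=4 y=14 z=7. PCs: A@2 B@3

Answer: x=4 y=14 z=7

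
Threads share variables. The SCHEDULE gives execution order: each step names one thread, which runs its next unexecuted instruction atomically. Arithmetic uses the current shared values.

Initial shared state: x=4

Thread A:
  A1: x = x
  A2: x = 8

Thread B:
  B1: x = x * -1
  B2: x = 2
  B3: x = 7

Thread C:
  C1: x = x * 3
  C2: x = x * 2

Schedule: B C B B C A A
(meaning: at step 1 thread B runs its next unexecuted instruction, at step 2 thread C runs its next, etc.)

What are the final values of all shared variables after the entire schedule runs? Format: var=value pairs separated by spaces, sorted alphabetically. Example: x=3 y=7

Answer: x=8

Derivation:
Step 1: thread B executes B1 (x = x * -1). Shared: x=-4. PCs: A@0 B@1 C@0
Step 2: thread C executes C1 (x = x * 3). Shared: x=-12. PCs: A@0 B@1 C@1
Step 3: thread B executes B2 (x = 2). Shared: x=2. PCs: A@0 B@2 C@1
Step 4: thread B executes B3 (x = 7). Shared: x=7. PCs: A@0 B@3 C@1
Step 5: thread C executes C2 (x = x * 2). Shared: x=14. PCs: A@0 B@3 C@2
Step 6: thread A executes A1 (x = x). Shared: x=14. PCs: A@1 B@3 C@2
Step 7: thread A executes A2 (x = 8). Shared: x=8. PCs: A@2 B@3 C@2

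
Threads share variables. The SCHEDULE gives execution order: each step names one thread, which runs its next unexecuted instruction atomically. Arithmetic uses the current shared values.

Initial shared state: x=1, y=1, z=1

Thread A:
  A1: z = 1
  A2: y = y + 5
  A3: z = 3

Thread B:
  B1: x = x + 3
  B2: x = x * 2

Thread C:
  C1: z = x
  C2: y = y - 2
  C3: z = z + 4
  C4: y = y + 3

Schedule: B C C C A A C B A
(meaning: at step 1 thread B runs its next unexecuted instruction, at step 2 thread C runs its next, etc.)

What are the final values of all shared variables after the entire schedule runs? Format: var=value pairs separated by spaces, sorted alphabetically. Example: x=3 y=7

Step 1: thread B executes B1 (x = x + 3). Shared: x=4 y=1 z=1. PCs: A@0 B@1 C@0
Step 2: thread C executes C1 (z = x). Shared: x=4 y=1 z=4. PCs: A@0 B@1 C@1
Step 3: thread C executes C2 (y = y - 2). Shared: x=4 y=-1 z=4. PCs: A@0 B@1 C@2
Step 4: thread C executes C3 (z = z + 4). Shared: x=4 y=-1 z=8. PCs: A@0 B@1 C@3
Step 5: thread A executes A1 (z = 1). Shared: x=4 y=-1 z=1. PCs: A@1 B@1 C@3
Step 6: thread A executes A2 (y = y + 5). Shared: x=4 y=4 z=1. PCs: A@2 B@1 C@3
Step 7: thread C executes C4 (y = y + 3). Shared: x=4 y=7 z=1. PCs: A@2 B@1 C@4
Step 8: thread B executes B2 (x = x * 2). Shared: x=8 y=7 z=1. PCs: A@2 B@2 C@4
Step 9: thread A executes A3 (z = 3). Shared: x=8 y=7 z=3. PCs: A@3 B@2 C@4

Answer: x=8 y=7 z=3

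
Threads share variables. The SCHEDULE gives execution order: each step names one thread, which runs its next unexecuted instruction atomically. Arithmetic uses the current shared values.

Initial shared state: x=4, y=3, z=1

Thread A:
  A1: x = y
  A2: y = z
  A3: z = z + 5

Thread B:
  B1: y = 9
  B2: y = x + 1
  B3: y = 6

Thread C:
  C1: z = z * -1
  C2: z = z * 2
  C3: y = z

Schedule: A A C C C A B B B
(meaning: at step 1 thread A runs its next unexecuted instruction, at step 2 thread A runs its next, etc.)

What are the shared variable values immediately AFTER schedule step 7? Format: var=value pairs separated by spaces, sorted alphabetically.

Step 1: thread A executes A1 (x = y). Shared: x=3 y=3 z=1. PCs: A@1 B@0 C@0
Step 2: thread A executes A2 (y = z). Shared: x=3 y=1 z=1. PCs: A@2 B@0 C@0
Step 3: thread C executes C1 (z = z * -1). Shared: x=3 y=1 z=-1. PCs: A@2 B@0 C@1
Step 4: thread C executes C2 (z = z * 2). Shared: x=3 y=1 z=-2. PCs: A@2 B@0 C@2
Step 5: thread C executes C3 (y = z). Shared: x=3 y=-2 z=-2. PCs: A@2 B@0 C@3
Step 6: thread A executes A3 (z = z + 5). Shared: x=3 y=-2 z=3. PCs: A@3 B@0 C@3
Step 7: thread B executes B1 (y = 9). Shared: x=3 y=9 z=3. PCs: A@3 B@1 C@3

Answer: x=3 y=9 z=3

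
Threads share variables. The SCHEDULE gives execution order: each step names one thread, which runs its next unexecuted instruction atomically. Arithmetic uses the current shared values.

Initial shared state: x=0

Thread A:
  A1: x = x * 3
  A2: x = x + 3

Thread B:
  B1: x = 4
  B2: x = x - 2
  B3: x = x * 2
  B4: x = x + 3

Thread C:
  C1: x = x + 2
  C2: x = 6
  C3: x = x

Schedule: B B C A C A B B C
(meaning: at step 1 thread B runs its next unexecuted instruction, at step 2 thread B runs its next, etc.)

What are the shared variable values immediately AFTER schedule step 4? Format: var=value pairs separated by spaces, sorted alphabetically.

Step 1: thread B executes B1 (x = 4). Shared: x=4. PCs: A@0 B@1 C@0
Step 2: thread B executes B2 (x = x - 2). Shared: x=2. PCs: A@0 B@2 C@0
Step 3: thread C executes C1 (x = x + 2). Shared: x=4. PCs: A@0 B@2 C@1
Step 4: thread A executes A1 (x = x * 3). Shared: x=12. PCs: A@1 B@2 C@1

Answer: x=12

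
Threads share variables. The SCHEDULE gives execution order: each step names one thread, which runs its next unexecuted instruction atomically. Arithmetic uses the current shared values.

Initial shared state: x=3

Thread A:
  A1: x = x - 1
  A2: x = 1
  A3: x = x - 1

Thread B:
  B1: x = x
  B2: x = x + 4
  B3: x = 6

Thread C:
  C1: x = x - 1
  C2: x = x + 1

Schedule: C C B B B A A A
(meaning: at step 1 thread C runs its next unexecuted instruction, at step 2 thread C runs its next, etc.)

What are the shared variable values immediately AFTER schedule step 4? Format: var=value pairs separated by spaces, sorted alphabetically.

Answer: x=7

Derivation:
Step 1: thread C executes C1 (x = x - 1). Shared: x=2. PCs: A@0 B@0 C@1
Step 2: thread C executes C2 (x = x + 1). Shared: x=3. PCs: A@0 B@0 C@2
Step 3: thread B executes B1 (x = x). Shared: x=3. PCs: A@0 B@1 C@2
Step 4: thread B executes B2 (x = x + 4). Shared: x=7. PCs: A@0 B@2 C@2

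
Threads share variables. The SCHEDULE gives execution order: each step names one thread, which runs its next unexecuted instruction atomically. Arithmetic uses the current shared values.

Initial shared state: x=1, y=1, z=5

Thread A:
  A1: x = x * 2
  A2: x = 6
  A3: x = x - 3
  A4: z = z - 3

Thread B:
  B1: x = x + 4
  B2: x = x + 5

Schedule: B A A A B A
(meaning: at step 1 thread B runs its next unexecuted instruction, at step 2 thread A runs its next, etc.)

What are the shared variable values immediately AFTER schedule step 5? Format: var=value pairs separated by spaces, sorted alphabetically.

Step 1: thread B executes B1 (x = x + 4). Shared: x=5 y=1 z=5. PCs: A@0 B@1
Step 2: thread A executes A1 (x = x * 2). Shared: x=10 y=1 z=5. PCs: A@1 B@1
Step 3: thread A executes A2 (x = 6). Shared: x=6 y=1 z=5. PCs: A@2 B@1
Step 4: thread A executes A3 (x = x - 3). Shared: x=3 y=1 z=5. PCs: A@3 B@1
Step 5: thread B executes B2 (x = x + 5). Shared: x=8 y=1 z=5. PCs: A@3 B@2

Answer: x=8 y=1 z=5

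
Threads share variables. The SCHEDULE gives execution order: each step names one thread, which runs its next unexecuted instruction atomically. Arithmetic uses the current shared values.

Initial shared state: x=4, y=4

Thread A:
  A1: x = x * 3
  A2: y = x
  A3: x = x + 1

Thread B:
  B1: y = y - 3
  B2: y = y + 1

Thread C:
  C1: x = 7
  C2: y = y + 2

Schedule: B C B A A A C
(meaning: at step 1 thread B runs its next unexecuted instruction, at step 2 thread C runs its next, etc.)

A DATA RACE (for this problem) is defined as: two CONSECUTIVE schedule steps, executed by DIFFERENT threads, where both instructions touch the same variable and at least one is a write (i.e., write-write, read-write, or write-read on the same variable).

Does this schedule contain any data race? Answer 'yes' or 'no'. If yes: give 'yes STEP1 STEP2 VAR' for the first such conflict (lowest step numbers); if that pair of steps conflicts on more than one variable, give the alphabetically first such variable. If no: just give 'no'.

Steps 1,2: B(r=y,w=y) vs C(r=-,w=x). No conflict.
Steps 2,3: C(r=-,w=x) vs B(r=y,w=y). No conflict.
Steps 3,4: B(r=y,w=y) vs A(r=x,w=x). No conflict.
Steps 4,5: same thread (A). No race.
Steps 5,6: same thread (A). No race.
Steps 6,7: A(r=x,w=x) vs C(r=y,w=y). No conflict.

Answer: no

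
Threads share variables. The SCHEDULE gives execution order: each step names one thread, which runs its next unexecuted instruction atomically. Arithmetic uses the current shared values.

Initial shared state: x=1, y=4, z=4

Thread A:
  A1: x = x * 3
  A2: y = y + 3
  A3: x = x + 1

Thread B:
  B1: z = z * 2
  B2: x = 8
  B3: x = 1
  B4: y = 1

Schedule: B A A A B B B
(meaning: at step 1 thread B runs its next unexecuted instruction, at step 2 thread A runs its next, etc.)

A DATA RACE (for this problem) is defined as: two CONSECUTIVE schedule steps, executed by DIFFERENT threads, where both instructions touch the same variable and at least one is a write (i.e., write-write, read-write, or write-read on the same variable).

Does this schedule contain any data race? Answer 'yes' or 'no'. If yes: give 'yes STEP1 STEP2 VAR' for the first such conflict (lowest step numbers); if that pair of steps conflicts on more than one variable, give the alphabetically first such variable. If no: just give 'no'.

Answer: yes 4 5 x

Derivation:
Steps 1,2: B(r=z,w=z) vs A(r=x,w=x). No conflict.
Steps 2,3: same thread (A). No race.
Steps 3,4: same thread (A). No race.
Steps 4,5: A(x = x + 1) vs B(x = 8). RACE on x (W-W).
Steps 5,6: same thread (B). No race.
Steps 6,7: same thread (B). No race.
First conflict at steps 4,5.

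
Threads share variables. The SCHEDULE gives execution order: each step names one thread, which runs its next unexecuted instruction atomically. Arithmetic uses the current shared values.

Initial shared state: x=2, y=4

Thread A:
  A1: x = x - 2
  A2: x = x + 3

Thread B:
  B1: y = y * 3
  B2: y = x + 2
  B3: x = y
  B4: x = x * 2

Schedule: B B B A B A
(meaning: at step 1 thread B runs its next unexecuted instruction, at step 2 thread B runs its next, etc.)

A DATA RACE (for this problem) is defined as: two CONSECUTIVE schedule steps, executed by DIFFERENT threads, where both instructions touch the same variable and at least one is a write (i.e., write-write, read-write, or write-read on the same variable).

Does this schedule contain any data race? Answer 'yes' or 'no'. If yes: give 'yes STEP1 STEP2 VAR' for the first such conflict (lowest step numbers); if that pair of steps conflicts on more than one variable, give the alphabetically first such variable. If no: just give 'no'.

Steps 1,2: same thread (B). No race.
Steps 2,3: same thread (B). No race.
Steps 3,4: B(x = y) vs A(x = x - 2). RACE on x (W-W).
Steps 4,5: A(x = x - 2) vs B(x = x * 2). RACE on x (W-W).
Steps 5,6: B(x = x * 2) vs A(x = x + 3). RACE on x (W-W).
First conflict at steps 3,4.

Answer: yes 3 4 x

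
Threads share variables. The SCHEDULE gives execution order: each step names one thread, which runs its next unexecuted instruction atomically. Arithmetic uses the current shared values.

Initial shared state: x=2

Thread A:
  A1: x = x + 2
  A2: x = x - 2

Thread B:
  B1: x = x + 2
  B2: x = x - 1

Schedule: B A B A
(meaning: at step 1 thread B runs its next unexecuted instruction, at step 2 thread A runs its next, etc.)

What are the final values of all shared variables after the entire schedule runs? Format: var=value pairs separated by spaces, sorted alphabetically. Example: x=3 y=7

Step 1: thread B executes B1 (x = x + 2). Shared: x=4. PCs: A@0 B@1
Step 2: thread A executes A1 (x = x + 2). Shared: x=6. PCs: A@1 B@1
Step 3: thread B executes B2 (x = x - 1). Shared: x=5. PCs: A@1 B@2
Step 4: thread A executes A2 (x = x - 2). Shared: x=3. PCs: A@2 B@2

Answer: x=3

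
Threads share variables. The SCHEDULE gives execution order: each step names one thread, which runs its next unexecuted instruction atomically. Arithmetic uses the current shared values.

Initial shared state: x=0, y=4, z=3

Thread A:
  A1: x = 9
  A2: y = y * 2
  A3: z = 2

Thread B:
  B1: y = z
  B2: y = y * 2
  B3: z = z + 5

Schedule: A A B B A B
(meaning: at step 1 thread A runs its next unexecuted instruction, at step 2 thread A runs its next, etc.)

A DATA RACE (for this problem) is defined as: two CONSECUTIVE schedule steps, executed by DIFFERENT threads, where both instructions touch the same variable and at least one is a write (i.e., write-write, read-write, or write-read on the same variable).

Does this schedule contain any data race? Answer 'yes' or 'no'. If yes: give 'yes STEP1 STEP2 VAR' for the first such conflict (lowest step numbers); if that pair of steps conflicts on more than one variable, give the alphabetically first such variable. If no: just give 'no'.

Steps 1,2: same thread (A). No race.
Steps 2,3: A(y = y * 2) vs B(y = z). RACE on y (W-W).
Steps 3,4: same thread (B). No race.
Steps 4,5: B(r=y,w=y) vs A(r=-,w=z). No conflict.
Steps 5,6: A(z = 2) vs B(z = z + 5). RACE on z (W-W).
First conflict at steps 2,3.

Answer: yes 2 3 y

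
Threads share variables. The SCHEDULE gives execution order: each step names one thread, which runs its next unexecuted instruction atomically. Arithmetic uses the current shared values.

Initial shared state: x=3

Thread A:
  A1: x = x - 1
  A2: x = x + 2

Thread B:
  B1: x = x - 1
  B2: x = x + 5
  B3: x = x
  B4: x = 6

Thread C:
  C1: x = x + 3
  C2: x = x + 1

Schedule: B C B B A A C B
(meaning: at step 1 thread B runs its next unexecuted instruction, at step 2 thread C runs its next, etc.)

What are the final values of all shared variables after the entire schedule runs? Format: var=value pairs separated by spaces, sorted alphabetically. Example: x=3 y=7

Answer: x=6

Derivation:
Step 1: thread B executes B1 (x = x - 1). Shared: x=2. PCs: A@0 B@1 C@0
Step 2: thread C executes C1 (x = x + 3). Shared: x=5. PCs: A@0 B@1 C@1
Step 3: thread B executes B2 (x = x + 5). Shared: x=10. PCs: A@0 B@2 C@1
Step 4: thread B executes B3 (x = x). Shared: x=10. PCs: A@0 B@3 C@1
Step 5: thread A executes A1 (x = x - 1). Shared: x=9. PCs: A@1 B@3 C@1
Step 6: thread A executes A2 (x = x + 2). Shared: x=11. PCs: A@2 B@3 C@1
Step 7: thread C executes C2 (x = x + 1). Shared: x=12. PCs: A@2 B@3 C@2
Step 8: thread B executes B4 (x = 6). Shared: x=6. PCs: A@2 B@4 C@2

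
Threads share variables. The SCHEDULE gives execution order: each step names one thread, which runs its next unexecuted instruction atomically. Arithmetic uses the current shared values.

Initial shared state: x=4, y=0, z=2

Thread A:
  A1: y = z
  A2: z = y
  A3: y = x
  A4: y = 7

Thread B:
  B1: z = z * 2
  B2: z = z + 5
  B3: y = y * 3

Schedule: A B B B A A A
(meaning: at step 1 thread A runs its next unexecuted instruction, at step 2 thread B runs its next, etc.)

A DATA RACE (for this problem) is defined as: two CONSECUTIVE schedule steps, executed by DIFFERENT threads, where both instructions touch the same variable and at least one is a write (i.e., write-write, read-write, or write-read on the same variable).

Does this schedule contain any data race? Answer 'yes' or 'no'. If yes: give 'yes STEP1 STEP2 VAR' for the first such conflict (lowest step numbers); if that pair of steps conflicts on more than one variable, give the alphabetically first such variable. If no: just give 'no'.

Answer: yes 1 2 z

Derivation:
Steps 1,2: A(y = z) vs B(z = z * 2). RACE on z (R-W).
Steps 2,3: same thread (B). No race.
Steps 3,4: same thread (B). No race.
Steps 4,5: B(y = y * 3) vs A(z = y). RACE on y (W-R).
Steps 5,6: same thread (A). No race.
Steps 6,7: same thread (A). No race.
First conflict at steps 1,2.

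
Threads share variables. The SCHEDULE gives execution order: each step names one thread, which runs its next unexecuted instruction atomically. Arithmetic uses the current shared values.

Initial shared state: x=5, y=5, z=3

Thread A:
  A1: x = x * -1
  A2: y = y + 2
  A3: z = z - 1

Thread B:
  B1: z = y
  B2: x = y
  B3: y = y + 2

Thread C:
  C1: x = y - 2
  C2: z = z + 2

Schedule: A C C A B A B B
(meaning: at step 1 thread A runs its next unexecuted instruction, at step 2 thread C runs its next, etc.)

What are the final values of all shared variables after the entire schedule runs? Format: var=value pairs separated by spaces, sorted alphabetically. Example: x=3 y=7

Answer: x=7 y=9 z=6

Derivation:
Step 1: thread A executes A1 (x = x * -1). Shared: x=-5 y=5 z=3. PCs: A@1 B@0 C@0
Step 2: thread C executes C1 (x = y - 2). Shared: x=3 y=5 z=3. PCs: A@1 B@0 C@1
Step 3: thread C executes C2 (z = z + 2). Shared: x=3 y=5 z=5. PCs: A@1 B@0 C@2
Step 4: thread A executes A2 (y = y + 2). Shared: x=3 y=7 z=5. PCs: A@2 B@0 C@2
Step 5: thread B executes B1 (z = y). Shared: x=3 y=7 z=7. PCs: A@2 B@1 C@2
Step 6: thread A executes A3 (z = z - 1). Shared: x=3 y=7 z=6. PCs: A@3 B@1 C@2
Step 7: thread B executes B2 (x = y). Shared: x=7 y=7 z=6. PCs: A@3 B@2 C@2
Step 8: thread B executes B3 (y = y + 2). Shared: x=7 y=9 z=6. PCs: A@3 B@3 C@2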